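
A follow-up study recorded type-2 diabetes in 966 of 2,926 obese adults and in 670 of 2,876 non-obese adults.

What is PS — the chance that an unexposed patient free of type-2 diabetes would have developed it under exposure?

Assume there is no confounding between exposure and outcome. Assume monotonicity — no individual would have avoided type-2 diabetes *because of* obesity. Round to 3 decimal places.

PS ≈ 0.127

p₁ = P(outcome | exposed) = 966/2926 = 0.33014
p₀ = P(outcome | unexposed) = 670/2876 = 0.23296
Under exogeneity and monotonicity, PS = (p₁ − p₀) / (1 − p₀).
PS = (0.33014 − 0.23296) / (1 − 0.23296) = 0.097181 / 0.76704 ≈ 0.1267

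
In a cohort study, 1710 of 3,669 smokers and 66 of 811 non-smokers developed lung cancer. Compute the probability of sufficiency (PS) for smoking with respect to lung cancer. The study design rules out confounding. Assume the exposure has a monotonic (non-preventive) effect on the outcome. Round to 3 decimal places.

p₁ = P(outcome | exposed) = 1710/3669 = 0.46607
p₀ = P(outcome | unexposed) = 66/811 = 0.081381
Under exogeneity and monotonicity, PS = (p₁ − p₀) / (1 − p₀).
PS = (0.46607 − 0.081381) / (1 − 0.081381) = 0.38469 / 0.91862 ≈ 0.4188

PS ≈ 0.419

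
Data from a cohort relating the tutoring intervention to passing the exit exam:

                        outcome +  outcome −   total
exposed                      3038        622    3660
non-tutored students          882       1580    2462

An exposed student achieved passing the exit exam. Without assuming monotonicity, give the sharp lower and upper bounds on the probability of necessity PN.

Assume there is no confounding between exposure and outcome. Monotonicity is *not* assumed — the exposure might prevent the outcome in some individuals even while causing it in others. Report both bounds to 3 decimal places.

p₁ = P(outcome | exposed) = 3038/3660 = 0.83005
p₀ = P(outcome | unexposed) = 882/2462 = 0.35825
Under exogeneity alone the bounds on PN are max{0,(p₁−p₀)/p₁} ≤ PN ≤ min{1,(1−p₀)/p₁}.
  lower = (p₁ − p₀)/p₁ = 0.47181 / 0.83005 ≈ 0.5684
  upper = min{1, (1 − p₀)/p₁} = 0.64175 / 0.83005 ≈ 0.7731

0.568 ≤ PN ≤ 0.773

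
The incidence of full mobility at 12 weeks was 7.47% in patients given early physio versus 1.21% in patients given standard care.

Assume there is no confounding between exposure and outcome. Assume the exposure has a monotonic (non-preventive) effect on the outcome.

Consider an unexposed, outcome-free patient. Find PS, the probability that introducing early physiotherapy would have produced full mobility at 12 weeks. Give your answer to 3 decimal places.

p₁ = 0.0747, p₀ = 0.0121.
Under exogeneity and monotonicity, PS = (p₁ − p₀) / (1 − p₀).
PS = (0.0747 − 0.0121) / (1 − 0.0121) = 0.0626 / 0.9879 ≈ 0.0634

PS ≈ 0.063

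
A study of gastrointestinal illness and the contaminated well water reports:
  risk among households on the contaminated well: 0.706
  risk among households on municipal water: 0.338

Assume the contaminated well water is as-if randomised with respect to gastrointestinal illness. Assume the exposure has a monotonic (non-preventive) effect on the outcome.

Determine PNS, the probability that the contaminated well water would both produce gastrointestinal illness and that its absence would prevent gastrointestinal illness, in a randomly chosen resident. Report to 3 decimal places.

Let p₁ = 0.706, p₀ = 0.338.
Under exogeneity and monotonicity, PNS = p₁ − p₀.
PNS = 0.706 − 0.338 = 0.368

PNS ≈ 0.368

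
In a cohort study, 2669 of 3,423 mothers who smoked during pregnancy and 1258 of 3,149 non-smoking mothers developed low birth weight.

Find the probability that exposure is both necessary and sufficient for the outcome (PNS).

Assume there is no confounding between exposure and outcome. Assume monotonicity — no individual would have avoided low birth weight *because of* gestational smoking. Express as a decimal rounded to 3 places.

PNS ≈ 0.380

p₁ = P(outcome | exposed) = 2669/3423 = 0.77973
p₀ = P(outcome | unexposed) = 1258/3149 = 0.39949
Under exogeneity and monotonicity, PNS = p₁ − p₀.
PNS = 0.77973 − 0.39949 = 0.38023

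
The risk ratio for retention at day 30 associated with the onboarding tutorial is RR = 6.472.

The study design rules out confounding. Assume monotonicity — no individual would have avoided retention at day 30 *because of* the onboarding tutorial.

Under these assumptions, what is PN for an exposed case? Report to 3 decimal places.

Under exogeneity and monotonicity, PN = (RR − 1) / RR = 1 − 1/RR.
PN = (6.472 − 1) / 6.472 = 5.472 / 6.472 ≈ 0.8455

PN ≈ 0.845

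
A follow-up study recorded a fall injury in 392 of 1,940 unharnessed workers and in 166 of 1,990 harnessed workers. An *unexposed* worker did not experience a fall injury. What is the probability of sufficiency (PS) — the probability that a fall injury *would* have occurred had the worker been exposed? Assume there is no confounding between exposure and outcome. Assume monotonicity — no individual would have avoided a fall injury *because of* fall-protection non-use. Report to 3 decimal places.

p₁ = P(outcome | exposed) = 392/1940 = 0.20206
p₀ = P(outcome | unexposed) = 166/1990 = 0.083417
Under exogeneity and monotonicity, PS = (p₁ − p₀) / (1 − p₀).
PS = (0.20206 − 0.083417) / (1 − 0.083417) = 0.11864 / 0.91658 ≈ 0.1294

PS ≈ 0.129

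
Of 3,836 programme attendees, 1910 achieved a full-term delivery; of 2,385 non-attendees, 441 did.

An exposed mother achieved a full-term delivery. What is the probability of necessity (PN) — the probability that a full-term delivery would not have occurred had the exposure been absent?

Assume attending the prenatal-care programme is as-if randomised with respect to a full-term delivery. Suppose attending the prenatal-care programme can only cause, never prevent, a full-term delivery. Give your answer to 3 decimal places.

PN ≈ 0.629

p₁ = P(outcome | exposed) = 1910/3836 = 0.49791
p₀ = P(outcome | unexposed) = 441/2385 = 0.18491
Under exogeneity and monotonicity, PN = (p₁ − p₀) / p₁.
PN = (0.49791 − 0.18491) / 0.49791 = 0.31301 / 0.49791 ≈ 0.6286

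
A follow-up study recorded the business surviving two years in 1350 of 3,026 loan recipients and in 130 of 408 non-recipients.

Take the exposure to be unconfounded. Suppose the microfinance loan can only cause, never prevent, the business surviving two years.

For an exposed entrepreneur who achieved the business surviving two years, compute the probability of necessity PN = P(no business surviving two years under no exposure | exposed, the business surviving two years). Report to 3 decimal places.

p₁ = P(outcome | exposed) = 1350/3026 = 0.44613
p₀ = P(outcome | unexposed) = 130/408 = 0.31863
Under exogeneity and monotonicity, PN = (p₁ − p₀) / p₁.
PN = (0.44613 − 0.31863) / 0.44613 = 0.12751 / 0.44613 ≈ 0.2858

PN ≈ 0.286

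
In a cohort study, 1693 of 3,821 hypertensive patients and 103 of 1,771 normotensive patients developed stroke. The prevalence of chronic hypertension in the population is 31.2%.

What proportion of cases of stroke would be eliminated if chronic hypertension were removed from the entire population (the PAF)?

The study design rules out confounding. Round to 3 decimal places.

PAF ≈ 0.674

p₁ = P(outcome | exposed) = 1693/3821 = 0.44308
p₀ = P(outcome | unexposed) = 103/1771 = 0.058159
Overall risk P(Y=1) = π·p₁ + (1−π)·p₀ = 0.312×0.44308 + 0.688×0.058159 = 0.17825.
Under exogeneity, PAF = [P(Y=1) − p₀] / P(Y=1).
PAF = (0.17825 − 0.058159) / 0.17825 ≈ 0.6737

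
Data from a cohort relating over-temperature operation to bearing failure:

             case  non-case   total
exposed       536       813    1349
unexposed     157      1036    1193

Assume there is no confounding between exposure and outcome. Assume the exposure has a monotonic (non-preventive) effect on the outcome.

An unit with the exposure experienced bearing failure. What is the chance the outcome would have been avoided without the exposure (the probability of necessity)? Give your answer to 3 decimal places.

PN ≈ 0.669

p₁ = P(outcome | exposed) = 536/1349 = 0.39733
p₀ = P(outcome | unexposed) = 157/1193 = 0.1316
Under exogeneity and monotonicity, PN = (p₁ − p₀)/p₁.
PN = (0.39733 − 0.1316) / 0.39733 ≈ 0.6688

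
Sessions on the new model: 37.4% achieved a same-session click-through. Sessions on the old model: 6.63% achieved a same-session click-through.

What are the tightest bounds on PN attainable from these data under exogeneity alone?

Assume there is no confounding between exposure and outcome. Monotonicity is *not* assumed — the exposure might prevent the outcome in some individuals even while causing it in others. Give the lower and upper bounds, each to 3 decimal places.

0.823 ≤ PN ≤ 1.000

p₁ = 0.374, p₀ = 0.0663.
Under exogeneity alone the bounds on PN are max{0,(p₁−p₀)/p₁} ≤ PN ≤ min{1,(1−p₀)/p₁}.
  lower = (p₁ − p₀)/p₁ = 0.3077 / 0.374 ≈ 0.8227
  upper = min{1, (1 − p₀)/p₁} = 0.9337 / 0.374 ≈ 2.4965 → capped at 1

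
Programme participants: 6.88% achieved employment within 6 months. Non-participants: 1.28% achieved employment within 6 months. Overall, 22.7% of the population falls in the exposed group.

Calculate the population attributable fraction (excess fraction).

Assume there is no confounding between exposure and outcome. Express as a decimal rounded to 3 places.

PAF ≈ 0.498

p₁ = 0.0688, p₀ = 0.0128.
Overall risk P(Y=1) = π·p₁ + (1−π)·p₀ = 0.227×0.0688 + 0.773×0.0128 = 0.025512.
Under exogeneity, PAF = [P(Y=1) − p₀] / P(Y=1).
PAF = (0.025512 − 0.0128) / 0.025512 ≈ 0.4983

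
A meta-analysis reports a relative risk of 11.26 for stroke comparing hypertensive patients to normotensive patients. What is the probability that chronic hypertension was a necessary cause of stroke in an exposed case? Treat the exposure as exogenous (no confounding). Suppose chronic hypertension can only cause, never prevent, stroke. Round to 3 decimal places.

PN ≈ 0.911

Under exogeneity and monotonicity, PN = (RR − 1) / RR = 1 − 1/RR.
PN = (11.26 − 1) / 11.26 = 10.26 / 11.26 ≈ 0.9112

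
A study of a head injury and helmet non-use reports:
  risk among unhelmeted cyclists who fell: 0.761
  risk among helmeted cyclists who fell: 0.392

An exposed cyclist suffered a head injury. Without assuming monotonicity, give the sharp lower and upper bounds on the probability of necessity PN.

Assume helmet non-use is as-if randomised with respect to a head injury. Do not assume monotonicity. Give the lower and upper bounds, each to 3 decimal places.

0.485 ≤ PN ≤ 0.799

Let p₁ = 0.761, p₀ = 0.392.
Under exogeneity alone the bounds on PN are max{0,(p₁−p₀)/p₁} ≤ PN ≤ min{1,(1−p₀)/p₁}.
  lower = (p₁ − p₀)/p₁ = 0.369 / 0.761 ≈ 0.4849
  upper = min{1, (1 − p₀)/p₁} = 0.608 / 0.761 ≈ 0.7989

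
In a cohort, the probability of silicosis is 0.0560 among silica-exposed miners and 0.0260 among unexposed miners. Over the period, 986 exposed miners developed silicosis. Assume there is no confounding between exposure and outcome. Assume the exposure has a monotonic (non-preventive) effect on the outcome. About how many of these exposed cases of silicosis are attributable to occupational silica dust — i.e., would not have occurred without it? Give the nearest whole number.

about 528 cases

Let p₁ = 0.056, p₀ = 0.026.
PN = (p₁ − p₀)/p₁ = (0.056 − 0.026) / 0.056 ≈ 0.53571.
Attributable cases ≈ PN × (exposed cases) = 0.53571 × 986 ≈ 528.21.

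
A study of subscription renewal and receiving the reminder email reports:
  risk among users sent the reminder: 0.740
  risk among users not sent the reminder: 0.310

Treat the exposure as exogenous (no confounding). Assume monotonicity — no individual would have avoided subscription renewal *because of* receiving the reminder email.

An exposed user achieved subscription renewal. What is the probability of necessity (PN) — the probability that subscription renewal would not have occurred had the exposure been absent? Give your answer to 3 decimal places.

PN ≈ 0.581

Let p₁ = 0.74, p₀ = 0.31.
Under exogeneity and monotonicity, PN = (p₁ − p₀) / p₁.
PN = (0.74 − 0.31) / 0.74 = 0.43 / 0.74 ≈ 0.5811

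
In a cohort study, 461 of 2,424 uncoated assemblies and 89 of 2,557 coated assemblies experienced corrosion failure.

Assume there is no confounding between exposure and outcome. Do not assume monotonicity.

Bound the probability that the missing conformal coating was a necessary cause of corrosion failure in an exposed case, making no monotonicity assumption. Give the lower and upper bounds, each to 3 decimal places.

p₁ = P(outcome | exposed) = 461/2424 = 0.19018
p₀ = P(outcome | unexposed) = 89/2557 = 0.034806
Under exogeneity alone the bounds on PN are max{0,(p₁−p₀)/p₁} ≤ PN ≤ min{1,(1−p₀)/p₁}.
  lower = (p₁ − p₀)/p₁ = 0.15538 / 0.19018 ≈ 0.8170
  upper = min{1, (1 − p₀)/p₁} = 0.96519 / 0.19018 ≈ 5.0751 → capped at 1

0.817 ≤ PN ≤ 1.000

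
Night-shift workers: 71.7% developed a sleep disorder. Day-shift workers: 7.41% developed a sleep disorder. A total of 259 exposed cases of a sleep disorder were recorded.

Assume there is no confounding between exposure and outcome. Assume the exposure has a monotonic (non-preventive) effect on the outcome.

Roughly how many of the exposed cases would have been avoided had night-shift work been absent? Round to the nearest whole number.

about 232 cases

p₁ = 0.717, p₀ = 0.0741.
PN = (p₁ − p₀)/p₁ = (0.717 − 0.0741) / 0.717 ≈ 0.89665.
Attributable cases ≈ PN × (exposed cases) = 0.89665 × 259 ≈ 232.23.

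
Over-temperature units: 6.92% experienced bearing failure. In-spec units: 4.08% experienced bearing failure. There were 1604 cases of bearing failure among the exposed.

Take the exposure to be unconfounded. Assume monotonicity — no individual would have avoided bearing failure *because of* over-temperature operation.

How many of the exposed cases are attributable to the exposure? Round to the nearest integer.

p₁ = 0.0692, p₀ = 0.0408.
PN = (p₁ − p₀)/p₁ = (0.0692 − 0.0408) / 0.0692 ≈ 0.41040.
Attributable cases ≈ PN × (exposed cases) = 0.41040 × 1604 ≈ 658.29.

about 658 cases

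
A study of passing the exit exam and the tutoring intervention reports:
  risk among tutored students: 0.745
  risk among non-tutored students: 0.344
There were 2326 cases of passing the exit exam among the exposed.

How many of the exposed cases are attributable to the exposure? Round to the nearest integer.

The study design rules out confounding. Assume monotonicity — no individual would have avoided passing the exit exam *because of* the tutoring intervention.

about 1252 cases

Let p₁ = 0.745, p₀ = 0.344.
PN = (p₁ − p₀)/p₁ = (0.745 − 0.344) / 0.745 ≈ 0.53826.
Attributable cases ≈ PN × (exposed cases) = 0.53826 × 2326 ≈ 1251.98.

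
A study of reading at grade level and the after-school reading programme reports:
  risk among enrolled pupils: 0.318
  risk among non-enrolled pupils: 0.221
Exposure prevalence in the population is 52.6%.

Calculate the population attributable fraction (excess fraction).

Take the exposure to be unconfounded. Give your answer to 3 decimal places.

Let p₁ = 0.318, p₀ = 0.221.
Overall risk P(Y=1) = π·p₁ + (1−π)·p₀ = 0.526×0.318 + 0.474×0.221 = 0.27202.
Under exogeneity, PAF = [P(Y=1) − p₀] / P(Y=1).
PAF = (0.27202 − 0.221) / 0.27202 ≈ 0.1876

PAF ≈ 0.188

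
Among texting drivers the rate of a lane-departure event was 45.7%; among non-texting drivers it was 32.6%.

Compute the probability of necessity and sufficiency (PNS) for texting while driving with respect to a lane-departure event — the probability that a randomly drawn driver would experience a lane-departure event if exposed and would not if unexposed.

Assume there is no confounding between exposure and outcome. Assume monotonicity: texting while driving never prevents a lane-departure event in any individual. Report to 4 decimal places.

p₁ = 0.457, p₀ = 0.326.
Under exogeneity and monotonicity, PNS = p₁ − p₀.
PNS = 0.457 − 0.326 = 0.131

PNS ≈ 0.1310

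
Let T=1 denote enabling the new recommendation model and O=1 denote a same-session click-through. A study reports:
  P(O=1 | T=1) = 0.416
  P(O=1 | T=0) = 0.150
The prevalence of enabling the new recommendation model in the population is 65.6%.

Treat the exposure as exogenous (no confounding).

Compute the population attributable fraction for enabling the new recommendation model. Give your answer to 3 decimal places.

PAF ≈ 0.538

Let p₁ = 0.416, p₀ = 0.15.
Overall risk P(Y=1) = π·p₁ + (1−π)·p₀ = 0.656×0.416 + 0.344×0.15 = 0.3245.
Under exogeneity, PAF = [P(Y=1) − p₀] / P(Y=1).
PAF = (0.3245 − 0.15) / 0.3245 ≈ 0.5377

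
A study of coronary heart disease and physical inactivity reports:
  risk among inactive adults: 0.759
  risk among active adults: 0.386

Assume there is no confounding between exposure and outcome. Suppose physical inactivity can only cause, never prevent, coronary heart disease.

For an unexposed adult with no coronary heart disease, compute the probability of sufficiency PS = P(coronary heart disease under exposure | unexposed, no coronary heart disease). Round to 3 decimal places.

PS ≈ 0.607

Let p₁ = 0.759, p₀ = 0.386.
Under exogeneity and monotonicity, PS = (p₁ − p₀) / (1 − p₀).
PS = (0.759 − 0.386) / (1 − 0.386) = 0.373 / 0.614 ≈ 0.6075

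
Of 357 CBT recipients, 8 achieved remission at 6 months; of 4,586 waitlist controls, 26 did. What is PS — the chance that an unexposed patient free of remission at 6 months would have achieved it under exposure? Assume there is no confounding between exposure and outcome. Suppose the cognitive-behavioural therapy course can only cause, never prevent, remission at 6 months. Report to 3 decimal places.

PS ≈ 0.017

p₁ = P(outcome | exposed) = 8/357 = 0.022409
p₀ = P(outcome | unexposed) = 26/4586 = 0.0056694
Under exogeneity and monotonicity, PS = (p₁ − p₀) / (1 − p₀).
PS = (0.022409 − 0.0056694) / (1 − 0.0056694) = 0.01674 / 0.99433 ≈ 0.0168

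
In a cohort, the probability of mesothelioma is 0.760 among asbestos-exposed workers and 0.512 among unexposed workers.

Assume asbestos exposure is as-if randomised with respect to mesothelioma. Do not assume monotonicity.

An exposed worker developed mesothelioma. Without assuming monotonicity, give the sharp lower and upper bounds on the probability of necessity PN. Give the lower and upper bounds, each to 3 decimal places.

0.326 ≤ PN ≤ 0.642

Let p₁ = 0.76, p₀ = 0.512.
Under exogeneity alone the bounds on PN are max{0,(p₁−p₀)/p₁} ≤ PN ≤ min{1,(1−p₀)/p₁}.
  lower = (p₁ − p₀)/p₁ = 0.248 / 0.76 ≈ 0.3263
  upper = min{1, (1 − p₀)/p₁} = 0.488 / 0.76 ≈ 0.6421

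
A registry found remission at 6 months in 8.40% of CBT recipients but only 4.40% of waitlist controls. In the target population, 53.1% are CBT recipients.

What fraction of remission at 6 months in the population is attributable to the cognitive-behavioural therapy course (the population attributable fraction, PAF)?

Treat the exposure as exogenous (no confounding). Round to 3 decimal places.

p₁ = 0.084, p₀ = 0.044.
Overall risk P(Y=1) = π·p₁ + (1−π)·p₀ = 0.531×0.084 + 0.469×0.044 = 0.06524.
Under exogeneity, PAF = [P(Y=1) − p₀] / P(Y=1).
PAF = (0.06524 − 0.044) / 0.06524 ≈ 0.3256

PAF ≈ 0.326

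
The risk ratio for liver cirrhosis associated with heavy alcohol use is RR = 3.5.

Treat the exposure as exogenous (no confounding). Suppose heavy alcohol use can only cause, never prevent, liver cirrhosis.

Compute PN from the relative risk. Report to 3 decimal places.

Under exogeneity and monotonicity, PN = (RR − 1) / RR = 1 − 1/RR.
PN = (3.5 − 1) / 3.5 = 2.5 / 3.5 ≈ 0.7143

PN ≈ 0.714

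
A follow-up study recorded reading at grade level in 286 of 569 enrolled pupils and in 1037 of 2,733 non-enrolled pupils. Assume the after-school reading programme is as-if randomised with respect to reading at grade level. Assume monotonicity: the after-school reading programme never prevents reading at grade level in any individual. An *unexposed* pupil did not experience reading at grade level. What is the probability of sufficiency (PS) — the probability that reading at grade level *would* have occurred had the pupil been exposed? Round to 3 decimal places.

PS ≈ 0.199

p₁ = P(outcome | exposed) = 286/569 = 0.50264
p₀ = P(outcome | unexposed) = 1037/2733 = 0.37944
Under exogeneity and monotonicity, PS = (p₁ − p₀) / (1 − p₀).
PS = (0.50264 − 0.37944) / (1 − 0.37944) = 0.1232 / 0.62056 ≈ 0.1985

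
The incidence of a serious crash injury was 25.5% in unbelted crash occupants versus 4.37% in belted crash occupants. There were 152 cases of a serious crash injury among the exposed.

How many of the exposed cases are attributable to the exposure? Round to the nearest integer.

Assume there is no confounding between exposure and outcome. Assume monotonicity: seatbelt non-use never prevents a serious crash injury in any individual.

about 126 cases

p₁ = 0.255, p₀ = 0.0437.
PN = (p₁ − p₀)/p₁ = (0.255 − 0.0437) / 0.255 ≈ 0.82863.
Attributable cases ≈ PN × (exposed cases) = 0.82863 × 152 ≈ 125.95.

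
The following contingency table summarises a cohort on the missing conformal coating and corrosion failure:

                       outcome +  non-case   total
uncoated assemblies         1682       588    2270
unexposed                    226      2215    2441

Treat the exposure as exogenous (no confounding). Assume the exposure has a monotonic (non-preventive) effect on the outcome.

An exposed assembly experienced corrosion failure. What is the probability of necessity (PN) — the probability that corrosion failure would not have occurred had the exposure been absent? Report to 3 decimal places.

PN ≈ 0.875

p₁ = P(outcome | exposed) = 1682/2270 = 0.74097
p₀ = P(outcome | unexposed) = 226/2441 = 0.092585
Under exogeneity and monotonicity, PN = (p₁ − p₀)/p₁.
PN = (0.74097 − 0.092585) / 0.74097 ≈ 0.8750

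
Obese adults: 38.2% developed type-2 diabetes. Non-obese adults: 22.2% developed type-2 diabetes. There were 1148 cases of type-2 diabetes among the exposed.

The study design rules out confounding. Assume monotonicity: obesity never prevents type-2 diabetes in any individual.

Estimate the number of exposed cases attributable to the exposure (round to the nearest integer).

p₁ = 0.382, p₀ = 0.222.
PN = (p₁ − p₀)/p₁ = (0.382 − 0.222) / 0.382 ≈ 0.41885.
Attributable cases ≈ PN × (exposed cases) = 0.41885 × 1148 ≈ 480.84.

about 481 cases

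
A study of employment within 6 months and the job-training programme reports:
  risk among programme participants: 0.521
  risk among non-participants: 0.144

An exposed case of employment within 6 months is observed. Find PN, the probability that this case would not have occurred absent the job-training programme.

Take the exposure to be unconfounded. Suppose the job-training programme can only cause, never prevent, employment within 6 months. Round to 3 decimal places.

PN ≈ 0.724

Let p₁ = 0.521, p₀ = 0.144.
Under exogeneity and monotonicity, PN = (p₁ − p₀) / p₁.
PN = (0.521 − 0.144) / 0.521 = 0.377 / 0.521 ≈ 0.7236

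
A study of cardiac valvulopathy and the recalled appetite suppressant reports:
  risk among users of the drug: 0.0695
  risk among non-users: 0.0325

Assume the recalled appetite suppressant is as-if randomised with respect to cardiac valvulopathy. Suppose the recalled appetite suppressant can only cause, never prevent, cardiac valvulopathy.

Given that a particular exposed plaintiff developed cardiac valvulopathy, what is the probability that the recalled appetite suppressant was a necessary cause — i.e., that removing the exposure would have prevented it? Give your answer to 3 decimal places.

Let p₁ = 0.0695, p₀ = 0.0325.
Under exogeneity and monotonicity, PN = (p₁ − p₀) / p₁.
PN = (0.0695 − 0.0325) / 0.0695 = 0.037 / 0.0695 ≈ 0.5324

PN ≈ 0.532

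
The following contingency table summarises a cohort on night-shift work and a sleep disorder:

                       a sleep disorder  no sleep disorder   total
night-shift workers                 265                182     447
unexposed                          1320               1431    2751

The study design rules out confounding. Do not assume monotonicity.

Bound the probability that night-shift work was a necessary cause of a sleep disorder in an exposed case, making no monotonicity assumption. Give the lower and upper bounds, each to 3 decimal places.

p₁ = P(outcome | exposed) = 265/447 = 0.59284
p₀ = P(outcome | unexposed) = 1320/2751 = 0.47983
Under exogeneity alone the bounds on PN are max{0,(p₁−p₀)/p₁} ≤ PN ≤ min{1,(1−p₀)/p₁}.
  lower = (p₁ − p₀)/p₁ = 0.11302 / 0.59284 ≈ 0.1906
  upper = min{1, (1 − p₀)/p₁} = 0.52017 / 0.59284 ≈ 0.8774

0.191 ≤ PN ≤ 0.877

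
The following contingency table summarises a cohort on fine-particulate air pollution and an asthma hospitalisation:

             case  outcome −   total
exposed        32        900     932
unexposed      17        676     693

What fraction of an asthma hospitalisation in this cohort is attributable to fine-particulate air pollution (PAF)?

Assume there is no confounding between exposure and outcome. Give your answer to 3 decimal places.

p₁ = P(outcome | exposed) = 32/932 = 0.034335
p₀ = P(outcome | unexposed) = 17/693 = 0.024531
Exposure prevalence π = 932/1625 = 0.57354; overall risk P(Y=1) = 0.030154.
Under exogeneity, PAF = [P(Y=1) − p₀]/P(Y=1).
PAF = (0.030154 − 0.024531) / 0.030154 ≈ 0.1865

PAF ≈ 0.186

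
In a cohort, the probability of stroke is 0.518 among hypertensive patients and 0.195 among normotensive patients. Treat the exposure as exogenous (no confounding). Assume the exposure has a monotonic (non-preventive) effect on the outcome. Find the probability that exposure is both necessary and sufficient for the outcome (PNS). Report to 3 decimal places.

Let p₁ = 0.518, p₀ = 0.195.
Under exogeneity and monotonicity, PNS = p₁ − p₀.
PNS = 0.518 − 0.195 = 0.323

PNS ≈ 0.323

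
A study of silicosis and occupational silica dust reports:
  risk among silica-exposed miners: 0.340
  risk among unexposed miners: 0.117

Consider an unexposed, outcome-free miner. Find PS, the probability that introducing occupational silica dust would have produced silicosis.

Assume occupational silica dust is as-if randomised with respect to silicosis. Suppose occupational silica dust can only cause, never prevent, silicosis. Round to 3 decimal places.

PS ≈ 0.253

Let p₁ = 0.34, p₀ = 0.117.
Under exogeneity and monotonicity, PS = (p₁ − p₀) / (1 − p₀).
PS = (0.34 − 0.117) / (1 − 0.117) = 0.223 / 0.883 ≈ 0.2525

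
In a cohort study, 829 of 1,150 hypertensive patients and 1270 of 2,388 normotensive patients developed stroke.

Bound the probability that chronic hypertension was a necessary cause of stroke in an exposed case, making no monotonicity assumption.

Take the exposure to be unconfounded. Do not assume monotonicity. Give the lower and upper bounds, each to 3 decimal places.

p₁ = P(outcome | exposed) = 829/1150 = 0.72087
p₀ = P(outcome | unexposed) = 1270/2388 = 0.53183
Under exogeneity alone the bounds on PN are max{0,(p₁−p₀)/p₁} ≤ PN ≤ min{1,(1−p₀)/p₁}.
  lower = (p₁ − p₀)/p₁ = 0.18904 / 0.72087 ≈ 0.2622
  upper = min{1, (1 − p₀)/p₁} = 0.46817 / 0.72087 ≈ 0.6495

0.262 ≤ PN ≤ 0.649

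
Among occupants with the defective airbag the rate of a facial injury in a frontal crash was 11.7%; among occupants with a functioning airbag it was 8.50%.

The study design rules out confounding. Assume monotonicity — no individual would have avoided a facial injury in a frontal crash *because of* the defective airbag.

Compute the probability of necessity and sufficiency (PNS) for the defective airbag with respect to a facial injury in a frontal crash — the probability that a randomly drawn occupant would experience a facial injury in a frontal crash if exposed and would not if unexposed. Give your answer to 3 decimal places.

p₁ = 0.117, p₀ = 0.085.
Under exogeneity and monotonicity, PNS = p₁ − p₀.
PNS = 0.117 − 0.085 = 0.032

PNS ≈ 0.032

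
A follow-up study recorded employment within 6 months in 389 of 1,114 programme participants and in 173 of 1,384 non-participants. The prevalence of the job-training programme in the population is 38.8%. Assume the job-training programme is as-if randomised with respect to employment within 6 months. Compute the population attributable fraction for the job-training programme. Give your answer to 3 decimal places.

p₁ = P(outcome | exposed) = 389/1114 = 0.34919
p₀ = P(outcome | unexposed) = 173/1384 = 0.125
Overall risk P(Y=1) = π·p₁ + (1−π)·p₀ = 0.388×0.34919 + 0.612×0.125 = 0.21199.
Under exogeneity, PAF = [P(Y=1) − p₀] / P(Y=1).
PAF = (0.21199 − 0.125) / 0.21199 ≈ 0.4103

PAF ≈ 0.410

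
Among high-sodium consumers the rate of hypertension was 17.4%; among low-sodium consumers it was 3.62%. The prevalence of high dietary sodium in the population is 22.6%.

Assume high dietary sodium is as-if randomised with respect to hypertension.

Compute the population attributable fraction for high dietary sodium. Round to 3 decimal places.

PAF ≈ 0.462

p₁ = 0.174, p₀ = 0.0362.
Overall risk P(Y=1) = π·p₁ + (1−π)·p₀ = 0.226×0.174 + 0.774×0.0362 = 0.067343.
Under exogeneity, PAF = [P(Y=1) − p₀] / P(Y=1).
PAF = (0.067343 − 0.0362) / 0.067343 ≈ 0.4625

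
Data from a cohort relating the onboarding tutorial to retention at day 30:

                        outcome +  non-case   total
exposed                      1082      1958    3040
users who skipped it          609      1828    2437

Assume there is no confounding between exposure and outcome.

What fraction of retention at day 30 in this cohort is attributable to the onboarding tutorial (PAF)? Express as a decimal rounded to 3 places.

PAF ≈ 0.191

p₁ = P(outcome | exposed) = 1082/3040 = 0.35592
p₀ = P(outcome | unexposed) = 609/2437 = 0.2499
Exposure prevalence π = 3040/5477 = 0.55505; overall risk P(Y=1) = 0.30875.
Under exogeneity, PAF = [P(Y=1) − p₀]/P(Y=1).
PAF = (0.30875 − 0.2499) / 0.30875 ≈ 0.1906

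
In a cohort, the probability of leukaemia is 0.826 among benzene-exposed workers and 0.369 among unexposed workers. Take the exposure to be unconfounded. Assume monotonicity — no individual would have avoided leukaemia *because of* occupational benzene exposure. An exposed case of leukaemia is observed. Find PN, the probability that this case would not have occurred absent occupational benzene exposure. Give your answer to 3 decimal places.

PN ≈ 0.553

Let p₁ = 0.826, p₀ = 0.369.
Under exogeneity and monotonicity, PN = (p₁ − p₀) / p₁.
PN = (0.826 − 0.369) / 0.826 = 0.457 / 0.826 ≈ 0.5533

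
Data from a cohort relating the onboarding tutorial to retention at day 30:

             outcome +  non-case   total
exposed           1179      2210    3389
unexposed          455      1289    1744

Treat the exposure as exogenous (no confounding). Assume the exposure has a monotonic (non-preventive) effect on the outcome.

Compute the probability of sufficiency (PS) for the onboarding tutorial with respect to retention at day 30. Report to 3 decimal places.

p₁ = P(outcome | exposed) = 1179/3389 = 0.34789
p₀ = P(outcome | unexposed) = 455/1744 = 0.26089
Under exogeneity and monotonicity, PS = (p₁ − p₀)/(1 − p₀).
PS = (0.34789 − 0.26089) / 0.73911 ≈ 0.1177

PS ≈ 0.118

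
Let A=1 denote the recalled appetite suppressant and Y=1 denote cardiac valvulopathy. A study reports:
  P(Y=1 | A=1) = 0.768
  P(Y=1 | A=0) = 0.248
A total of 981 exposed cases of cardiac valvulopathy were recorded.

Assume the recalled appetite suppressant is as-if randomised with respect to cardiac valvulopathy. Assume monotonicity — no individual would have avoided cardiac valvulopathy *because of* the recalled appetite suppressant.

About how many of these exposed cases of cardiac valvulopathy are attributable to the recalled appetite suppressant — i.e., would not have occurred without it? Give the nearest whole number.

Let p₁ = 0.768, p₀ = 0.248.
PN = (p₁ − p₀)/p₁ = (0.768 − 0.248) / 0.768 ≈ 0.67708.
Attributable cases ≈ PN × (exposed cases) = 0.67708 × 981 ≈ 664.22.

about 664 cases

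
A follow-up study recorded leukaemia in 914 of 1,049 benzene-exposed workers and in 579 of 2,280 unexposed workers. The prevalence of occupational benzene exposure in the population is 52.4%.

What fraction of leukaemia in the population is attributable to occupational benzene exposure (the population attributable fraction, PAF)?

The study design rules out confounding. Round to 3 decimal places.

PAF ≈ 0.560

p₁ = P(outcome | exposed) = 914/1049 = 0.87131
p₀ = P(outcome | unexposed) = 579/2280 = 0.25395
Overall risk P(Y=1) = π·p₁ + (1−π)·p₀ = 0.524×0.87131 + 0.476×0.25395 = 0.57744.
Under exogeneity, PAF = [P(Y=1) − p₀] / P(Y=1).
PAF = (0.57744 − 0.25395) / 0.57744 ≈ 0.5602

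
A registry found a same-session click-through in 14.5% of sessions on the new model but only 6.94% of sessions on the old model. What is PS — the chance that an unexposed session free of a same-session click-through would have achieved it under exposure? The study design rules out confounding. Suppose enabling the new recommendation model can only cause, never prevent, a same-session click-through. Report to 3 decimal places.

PS ≈ 0.081

p₁ = 0.145, p₀ = 0.0694.
Under exogeneity and monotonicity, PS = (p₁ − p₀) / (1 − p₀).
PS = (0.145 − 0.0694) / (1 − 0.0694) = 0.0756 / 0.9306 ≈ 0.0812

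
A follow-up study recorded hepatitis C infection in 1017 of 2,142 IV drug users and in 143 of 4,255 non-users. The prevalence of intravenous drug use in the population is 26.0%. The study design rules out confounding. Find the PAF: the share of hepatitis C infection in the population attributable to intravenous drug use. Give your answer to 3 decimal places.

PAF ≈ 0.773

p₁ = P(outcome | exposed) = 1017/2142 = 0.47479
p₀ = P(outcome | unexposed) = 143/4255 = 0.033608
Overall risk P(Y=1) = π·p₁ + (1−π)·p₀ = 0.26×0.47479 + 0.74×0.033608 = 0.14831.
Under exogeneity, PAF = [P(Y=1) − p₀] / P(Y=1).
PAF = (0.14831 − 0.033608) / 0.14831 ≈ 0.7734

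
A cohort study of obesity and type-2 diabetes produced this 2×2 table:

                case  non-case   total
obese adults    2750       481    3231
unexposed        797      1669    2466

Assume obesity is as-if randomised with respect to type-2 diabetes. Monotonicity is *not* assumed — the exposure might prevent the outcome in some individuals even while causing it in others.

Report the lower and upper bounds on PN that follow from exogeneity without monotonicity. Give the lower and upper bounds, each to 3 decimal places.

p₁ = P(outcome | exposed) = 2750/3231 = 0.85113
p₀ = P(outcome | unexposed) = 797/2466 = 0.3232
Under exogeneity alone the bounds on PN are max{0,(p₁−p₀)/p₁} ≤ PN ≤ min{1,(1−p₀)/p₁}.
  lower = (p₁ − p₀)/p₁ = 0.52793 / 0.85113 ≈ 0.6203
  upper = min{1, (1 − p₀)/p₁} = 0.6768 / 0.85113 ≈ 0.7952

0.620 ≤ PN ≤ 0.795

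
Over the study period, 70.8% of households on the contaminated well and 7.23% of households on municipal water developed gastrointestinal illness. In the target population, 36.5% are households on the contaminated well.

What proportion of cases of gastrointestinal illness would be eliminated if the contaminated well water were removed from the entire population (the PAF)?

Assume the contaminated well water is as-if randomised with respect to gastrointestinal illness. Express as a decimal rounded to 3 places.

PAF ≈ 0.762

p₁ = 0.708, p₀ = 0.0723.
Overall risk P(Y=1) = π·p₁ + (1−π)·p₀ = 0.365×0.708 + 0.635×0.0723 = 0.30433.
Under exogeneity, PAF = [P(Y=1) − p₀] / P(Y=1).
PAF = (0.30433 − 0.0723) / 0.30433 ≈ 0.7624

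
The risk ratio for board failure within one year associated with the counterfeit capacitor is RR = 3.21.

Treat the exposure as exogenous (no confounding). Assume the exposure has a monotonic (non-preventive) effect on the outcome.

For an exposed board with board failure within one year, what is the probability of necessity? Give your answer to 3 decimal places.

Under exogeneity and monotonicity, PN = (RR − 1) / RR = 1 − 1/RR.
PN = (3.21 − 1) / 3.21 = 2.21 / 3.21 ≈ 0.6885

PN ≈ 0.688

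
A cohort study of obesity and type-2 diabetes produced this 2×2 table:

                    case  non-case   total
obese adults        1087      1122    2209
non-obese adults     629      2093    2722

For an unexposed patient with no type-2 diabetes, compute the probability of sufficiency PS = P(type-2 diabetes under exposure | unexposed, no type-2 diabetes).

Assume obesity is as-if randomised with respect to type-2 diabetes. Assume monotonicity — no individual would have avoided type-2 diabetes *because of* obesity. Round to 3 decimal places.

PS ≈ 0.339

p₁ = P(outcome | exposed) = 1087/2209 = 0.49208
p₀ = P(outcome | unexposed) = 629/2722 = 0.23108
Under exogeneity and monotonicity, PS = (p₁ − p₀) / (1 − p₀).
PS = (0.49208 − 0.23108) / (1 − 0.23108) = 0.261 / 0.76892 ≈ 0.3394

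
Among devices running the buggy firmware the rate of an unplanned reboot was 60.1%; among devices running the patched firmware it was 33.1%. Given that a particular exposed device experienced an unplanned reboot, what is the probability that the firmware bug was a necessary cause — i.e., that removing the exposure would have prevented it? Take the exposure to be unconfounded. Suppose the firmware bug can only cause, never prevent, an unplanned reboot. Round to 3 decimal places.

PN ≈ 0.449

p₁ = 0.601, p₀ = 0.331.
Under exogeneity and monotonicity, PN = (p₁ − p₀) / p₁.
PN = (0.601 − 0.331) / 0.601 = 0.27 / 0.601 ≈ 0.4493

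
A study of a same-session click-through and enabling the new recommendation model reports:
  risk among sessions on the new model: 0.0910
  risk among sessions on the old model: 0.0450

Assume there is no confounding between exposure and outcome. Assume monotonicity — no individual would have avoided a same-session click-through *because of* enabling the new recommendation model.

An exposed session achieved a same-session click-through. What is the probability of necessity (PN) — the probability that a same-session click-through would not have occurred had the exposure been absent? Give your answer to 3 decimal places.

PN ≈ 0.505

Let p₁ = 0.091, p₀ = 0.045.
Under exogeneity and monotonicity, PN = (p₁ − p₀) / p₁.
PN = (0.091 − 0.045) / 0.091 = 0.046 / 0.091 ≈ 0.5055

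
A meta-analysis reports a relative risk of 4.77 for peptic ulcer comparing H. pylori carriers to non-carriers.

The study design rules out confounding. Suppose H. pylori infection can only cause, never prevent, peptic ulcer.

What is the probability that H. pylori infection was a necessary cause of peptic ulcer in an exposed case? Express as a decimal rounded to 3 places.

Under exogeneity and monotonicity, PN = (RR − 1) / RR = 1 − 1/RR.
PN = (4.77 − 1) / 4.77 = 3.77 / 4.77 ≈ 0.7904

PN ≈ 0.790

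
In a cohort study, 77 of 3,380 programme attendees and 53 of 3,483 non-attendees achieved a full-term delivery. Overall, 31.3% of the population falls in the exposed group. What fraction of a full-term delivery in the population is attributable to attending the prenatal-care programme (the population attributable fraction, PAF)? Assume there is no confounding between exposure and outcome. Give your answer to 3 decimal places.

p₁ = P(outcome | exposed) = 77/3380 = 0.022781
p₀ = P(outcome | unexposed) = 53/3483 = 0.015217
Overall risk P(Y=1) = π·p₁ + (1−π)·p₀ = 0.313×0.022781 + 0.687×0.015217 = 0.017584.
Under exogeneity, PAF = [P(Y=1) − p₀] / P(Y=1).
PAF = (0.017584 − 0.015217) / 0.017584 ≈ 0.1346

PAF ≈ 0.135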